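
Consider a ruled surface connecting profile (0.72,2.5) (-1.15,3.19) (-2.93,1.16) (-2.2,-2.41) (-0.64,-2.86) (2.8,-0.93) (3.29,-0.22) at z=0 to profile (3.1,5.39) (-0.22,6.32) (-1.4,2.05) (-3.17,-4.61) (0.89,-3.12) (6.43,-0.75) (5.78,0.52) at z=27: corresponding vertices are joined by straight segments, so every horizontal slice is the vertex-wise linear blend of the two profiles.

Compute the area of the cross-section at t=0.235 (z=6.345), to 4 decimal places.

Cross-section at t=0.235: each vertex is (1-t)·p0[i] + t·p1[i].
  v1: (1-0.235)·(0.72,2.5) + 0.235·(3.1,5.39) = (1.2793,3.1791)
  v2: (1-0.235)·(-1.15,3.19) + 0.235·(-0.22,6.32) = (-0.9314,3.9256)
  v3: (1-0.235)·(-2.93,1.16) + 0.235·(-1.4,2.05) = (-2.5705,1.3691)
  v4: (1-0.235)·(-2.2,-2.41) + 0.235·(-3.17,-4.61) = (-2.4280,-2.9270)
  v5: (1-0.235)·(-0.64,-2.86) + 0.235·(0.89,-3.12) = (-0.2805,-2.9211)
  v6: (1-0.235)·(2.8,-0.93) + 0.235·(6.43,-0.75) = (3.6530,-0.8877)
  v7: (1-0.235)·(3.29,-0.22) + 0.235·(5.78,0.52) = (3.8752,-0.0461)
Shoelace sum Σ(x_i·y_{i+1} − x_{i+1}·y_i):
  i=1: 1.2793·3.9256 − -0.9314·3.1791 = +7.9832 (running +7.9832)
  i=2: -0.9314·1.3691 − -2.5705·3.9256 = +8.8151 (running +16.7983)
  i=3: -2.5705·-2.9270 − -2.4280·1.3691 = +10.8479 (running +27.6462)
  i=4: -2.4280·-2.9211 − -0.2805·-2.9270 = +6.2714 (running +33.9177)
  i=5: -0.2805·-0.8877 − 3.6530·-2.9211 = +10.9199 (running +44.8375)
  i=6: 3.6530·-0.0461 − 3.8752·-0.8877 = +3.2716 (running +48.1091)
  i=7: 3.8752·3.1791 − 1.2793·-0.0461 = +12.3787 (running +60.4878)
Area = |Σ|/2 = |60.4878|/2 = 30.2439

Area at t=0.235: 30.2439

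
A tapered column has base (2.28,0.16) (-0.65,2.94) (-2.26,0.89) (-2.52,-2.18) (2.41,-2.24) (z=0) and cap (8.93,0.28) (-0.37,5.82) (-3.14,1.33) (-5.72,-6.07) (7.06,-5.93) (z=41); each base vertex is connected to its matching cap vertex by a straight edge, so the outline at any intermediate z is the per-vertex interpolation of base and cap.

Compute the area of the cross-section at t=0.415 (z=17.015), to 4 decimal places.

Area at t=0.415: 48.1098

Cross-section at t=0.415: each vertex is (1-t)·p0[i] + t·p1[i].
  v1: (1-0.415)·(2.28,0.16) + 0.415·(8.93,0.28) = (5.0397,0.2098)
  v2: (1-0.415)·(-0.65,2.94) + 0.415·(-0.37,5.82) = (-0.5338,4.1352)
  v3: (1-0.415)·(-2.26,0.89) + 0.415·(-3.14,1.33) = (-2.6252,1.0726)
  v4: (1-0.415)·(-2.52,-2.18) + 0.415·(-5.72,-6.07) = (-3.8480,-3.7944)
  v5: (1-0.415)·(2.41,-2.24) + 0.415·(7.06,-5.93) = (4.3397,-3.7713)
Shoelace sum Σ(x_i·y_{i+1} − x_{i+1}·y_i):
  i=1: 5.0397·4.1352 − -0.5338·0.2098 = +20.9524 (running +20.9524)
  i=2: -0.5338·1.0726 − -2.6252·4.1352 = +10.2832 (running +31.2355)
  i=3: -2.6252·-3.7944 − -3.8480·1.0726 = +14.0883 (running +45.3238)
  i=4: -3.8480·-3.7713 − 4.3397·-3.7944 = +30.9787 (running +76.3025)
  i=5: 4.3397·0.2098 − 5.0397·-3.7713 = +19.9171 (running +96.2197)
Area = |Σ|/2 = |96.2197|/2 = 48.1098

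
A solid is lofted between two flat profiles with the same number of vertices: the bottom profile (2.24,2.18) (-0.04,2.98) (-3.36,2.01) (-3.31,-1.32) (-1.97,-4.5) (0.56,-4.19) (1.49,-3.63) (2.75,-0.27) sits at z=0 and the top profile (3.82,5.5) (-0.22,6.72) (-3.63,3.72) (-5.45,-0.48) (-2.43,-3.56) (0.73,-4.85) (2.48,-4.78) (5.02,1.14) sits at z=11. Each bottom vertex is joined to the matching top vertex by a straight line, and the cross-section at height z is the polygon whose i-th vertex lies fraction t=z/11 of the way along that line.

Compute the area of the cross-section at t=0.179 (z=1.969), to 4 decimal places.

Area at t=0.179: 42.5057

Cross-section at t=0.179: each vertex is (1-t)·p0[i] + t·p1[i].
  v1: (1-0.179)·(2.24,2.18) + 0.179·(3.82,5.5) = (2.5228,2.7743)
  v2: (1-0.179)·(-0.04,2.98) + 0.179·(-0.22,6.72) = (-0.0722,3.6495)
  v3: (1-0.179)·(-3.36,2.01) + 0.179·(-3.63,3.72) = (-3.4083,2.3161)
  v4: (1-0.179)·(-3.31,-1.32) + 0.179·(-5.45,-0.48) = (-3.6931,-1.1696)
  v5: (1-0.179)·(-1.97,-4.5) + 0.179·(-2.43,-3.56) = (-2.0523,-4.3317)
  v6: (1-0.179)·(0.56,-4.19) + 0.179·(0.73,-4.85) = (0.5904,-4.3081)
  v7: (1-0.179)·(1.49,-3.63) + 0.179·(2.48,-4.78) = (1.6672,-3.8358)
  v8: (1-0.179)·(2.75,-0.27) + 0.179·(5.02,1.14) = (3.1563,-0.0176)
Shoelace sum Σ(x_i·y_{i+1} − x_{i+1}·y_i):
  i=1: 2.5228·3.6495 − -0.0722·2.7743 = +9.4073 (running +9.4073)
  i=2: -0.0722·2.3161 − -3.4083·3.6495 = +12.2713 (running +21.6786)
  i=3: -3.4083·-1.1696 − -3.6931·2.3161 = +12.5400 (running +34.2186)
  i=4: -3.6931·-4.3317 − -2.0523·-1.1696 = +13.5969 (running +47.8154)
  i=5: -2.0523·-4.3081 − 0.5904·-4.3317 = +11.3994 (running +59.2148)
  i=6: 0.5904·-3.8358 − 1.6672·-4.3081 = +4.9178 (running +64.1326)
  i=7: 1.6672·-0.0176 − 3.1563·-3.8358 = +12.0778 (running +76.2104)
  i=8: 3.1563·2.7743 − 2.5228·-0.0176 = +8.8010 (running +85.0114)
Area = |Σ|/2 = |85.0114|/2 = 42.5057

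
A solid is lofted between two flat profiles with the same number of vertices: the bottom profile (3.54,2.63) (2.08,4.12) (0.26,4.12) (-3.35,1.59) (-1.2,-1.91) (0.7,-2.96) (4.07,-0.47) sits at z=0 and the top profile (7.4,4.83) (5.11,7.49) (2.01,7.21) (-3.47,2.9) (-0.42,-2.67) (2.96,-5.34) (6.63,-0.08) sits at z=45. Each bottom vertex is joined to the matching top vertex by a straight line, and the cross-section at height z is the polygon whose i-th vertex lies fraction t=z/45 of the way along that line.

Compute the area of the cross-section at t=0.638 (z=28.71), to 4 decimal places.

Cross-section at t=0.638: each vertex is (1-t)·p0[i] + t·p1[i].
  v1: (1-0.638)·(3.54,2.63) + 0.638·(7.4,4.83) = (6.0027,4.0336)
  v2: (1-0.638)·(2.08,4.12) + 0.638·(5.11,7.49) = (4.0131,6.2701)
  v3: (1-0.638)·(0.26,4.12) + 0.638·(2.01,7.21) = (1.3765,6.0914)
  v4: (1-0.638)·(-3.35,1.59) + 0.638·(-3.47,2.9) = (-3.4266,2.4258)
  v5: (1-0.638)·(-1.2,-1.91) + 0.638·(-0.42,-2.67) = (-0.7024,-2.3949)
  v6: (1-0.638)·(0.7,-2.96) + 0.638·(2.96,-5.34) = (2.1419,-4.4784)
  v7: (1-0.638)·(4.07,-0.47) + 0.638·(6.63,-0.08) = (5.7033,-0.2212)
Shoelace sum Σ(x_i·y_{i+1} − x_{i+1}·y_i):
  i=1: 6.0027·6.2701 − 4.0131·4.0336 = +21.4498 (running +21.4498)
  i=2: 4.0131·6.0914 − 1.3765·6.2701 = +15.8150 (running +37.2647)
  i=3: 1.3765·2.4258 − -3.4266·6.0914 = +24.2117 (running +61.4764)
  i=4: -3.4266·-2.3949 − -0.7024·2.4258 = +9.9100 (running +71.3864)
  i=5: -0.7024·-4.4784 − 2.1419·-2.3949 = +8.2750 (running +79.6614)
  i=6: 2.1419·-0.2212 − 5.7033·-4.4784 = +25.0681 (running +104.7295)
  i=7: 5.7033·4.0336 − 6.0027·-0.2212 = +24.3324 (running +129.0619)
Area = |Σ|/2 = |129.0619|/2 = 64.5310

Area at t=0.638: 64.5310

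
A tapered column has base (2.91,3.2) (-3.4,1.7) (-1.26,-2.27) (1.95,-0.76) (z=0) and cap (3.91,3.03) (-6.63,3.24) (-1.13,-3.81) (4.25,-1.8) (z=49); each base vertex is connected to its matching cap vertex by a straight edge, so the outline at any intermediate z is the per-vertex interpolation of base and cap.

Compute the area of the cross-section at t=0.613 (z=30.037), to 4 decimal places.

Area at t=0.613: 37.0778

Cross-section at t=0.613: each vertex is (1-t)·p0[i] + t·p1[i].
  v1: (1-0.613)·(2.91,3.2) + 0.613·(3.91,3.03) = (3.5230,3.0958)
  v2: (1-0.613)·(-3.4,1.7) + 0.613·(-6.63,3.24) = (-5.3800,2.6440)
  v3: (1-0.613)·(-1.26,-2.27) + 0.613·(-1.13,-3.81) = (-1.1803,-3.2140)
  v4: (1-0.613)·(1.95,-0.76) + 0.613·(4.25,-1.8) = (3.3599,-1.3975)
Shoelace sum Σ(x_i·y_{i+1} − x_{i+1}·y_i):
  i=1: 3.5230·2.6440 − -5.3800·3.0958 = +25.9702 (running +25.9702)
  i=2: -5.3800·-3.2140 − -1.1803·2.6440 = +20.4122 (running +46.3824)
  i=3: -1.1803·-1.3975 − 3.3599·-3.2140 = +12.4483 (running +58.8307)
  i=4: 3.3599·3.0958 − 3.5230·-1.3975 = +15.3250 (running +74.1557)
Area = |Σ|/2 = |74.1557|/2 = 37.0778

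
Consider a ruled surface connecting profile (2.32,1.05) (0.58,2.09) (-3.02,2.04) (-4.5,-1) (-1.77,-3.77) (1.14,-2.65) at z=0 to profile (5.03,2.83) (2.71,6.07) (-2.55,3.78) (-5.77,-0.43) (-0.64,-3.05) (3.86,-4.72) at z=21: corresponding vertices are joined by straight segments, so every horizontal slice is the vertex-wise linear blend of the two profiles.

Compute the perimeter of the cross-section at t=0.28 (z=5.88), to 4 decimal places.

Perimeter at t=0.28: 23.1969

Cross-section at t=0.28: each vertex is (1-t)·p0[i] + t·p1[i].
  v1: (1-0.28)·(2.32,1.05) + 0.28·(5.03,2.83) = (3.0788,1.5484)
  v2: (1-0.28)·(0.58,2.09) + 0.28·(2.71,6.07) = (1.1764,3.2044)
  v3: (1-0.28)·(-3.02,2.04) + 0.28·(-2.55,3.78) = (-2.8884,2.5272)
  v4: (1-0.28)·(-4.5,-1) + 0.28·(-5.77,-0.43) = (-4.8556,-0.8404)
  v5: (1-0.28)·(-1.77,-3.77) + 0.28·(-0.64,-3.05) = (-1.4536,-3.5684)
  v6: (1-0.28)·(1.14,-2.65) + 0.28·(3.86,-4.72) = (1.9016,-3.2296)
Perimeter = Σ |v_{i+1} − v_i|:
  edge 1→2: √(-1.9024² + 1.6560²) = 2.5222 (running 2.5222)
  edge 2→3: √(-4.0648² + -0.6772²) = 4.1208 (running 6.6430)
  edge 3→4: √(-1.9672² + -3.3676²) = 3.9001 (running 10.5431)
  edge 4→5: √(3.4020² + -2.7280²) = 4.3607 (running 14.9038)
  edge 5→6: √(3.3552² + 0.3388²) = 3.3723 (running 18.2760)
  edge 6→1: √(1.1772² + 4.7780²) = 4.9209 (running 23.1969)
Perimeter = 23.1969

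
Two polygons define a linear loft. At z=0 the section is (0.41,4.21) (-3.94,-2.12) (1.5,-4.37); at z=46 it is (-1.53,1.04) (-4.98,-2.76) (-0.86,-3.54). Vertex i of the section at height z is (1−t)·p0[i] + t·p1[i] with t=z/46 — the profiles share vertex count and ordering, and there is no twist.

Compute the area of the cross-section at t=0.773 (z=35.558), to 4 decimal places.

Cross-section at t=0.773: each vertex is (1-t)·p0[i] + t·p1[i].
  v1: (1-0.773)·(0.41,4.21) + 0.773·(-1.53,1.04) = (-1.0896,1.7596)
  v2: (1-0.773)·(-3.94,-2.12) + 0.773·(-4.98,-2.76) = (-4.7439,-2.6147)
  v3: (1-0.773)·(1.5,-4.37) + 0.773·(-0.86,-3.54) = (-0.3243,-3.7284)
Shoelace sum Σ(x_i·y_{i+1} − x_{i+1}·y_i):
  i=1: -1.0896·-2.6147 − -4.7439·1.7596 = +11.1964 (running +11.1964)
  i=2: -4.7439·-3.7284 − -0.3243·-2.6147 = +16.8394 (running +28.0358)
  i=3: -0.3243·1.7596 − -1.0896·-3.7284 = -4.6331 (running +23.4026)
Area = |Σ|/2 = |23.4026|/2 = 11.7013

Area at t=0.773: 11.7013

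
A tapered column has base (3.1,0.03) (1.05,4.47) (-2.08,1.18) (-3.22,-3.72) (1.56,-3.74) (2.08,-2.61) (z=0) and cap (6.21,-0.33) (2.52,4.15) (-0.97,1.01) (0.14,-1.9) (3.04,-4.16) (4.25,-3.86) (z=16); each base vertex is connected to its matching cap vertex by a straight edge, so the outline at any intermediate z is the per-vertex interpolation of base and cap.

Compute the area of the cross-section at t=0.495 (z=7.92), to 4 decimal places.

Area at t=0.495: 33.5031

Cross-section at t=0.495: each vertex is (1-t)·p0[i] + t·p1[i].
  v1: (1-0.495)·(3.1,0.03) + 0.495·(6.21,-0.33) = (4.6395,-0.1482)
  v2: (1-0.495)·(1.05,4.47) + 0.495·(2.52,4.15) = (1.7776,4.3116)
  v3: (1-0.495)·(-2.08,1.18) + 0.495·(-0.97,1.01) = (-1.5305,1.0958)
  v4: (1-0.495)·(-3.22,-3.72) + 0.495·(0.14,-1.9) = (-1.5568,-2.8191)
  v5: (1-0.495)·(1.56,-3.74) + 0.495·(3.04,-4.16) = (2.2926,-3.9479)
  v6: (1-0.495)·(2.08,-2.61) + 0.495·(4.25,-3.86) = (3.1541,-3.2287)
Shoelace sum Σ(x_i·y_{i+1} − x_{i+1}·y_i):
  i=1: 4.6395·4.3116 − 1.7776·-0.1482 = +20.2669 (running +20.2669)
  i=2: 1.7776·1.0958 − -1.5305·4.3116 = +8.5472 (running +28.8141)
  i=3: -1.5305·-2.8191 − -1.5568·1.0958 = +6.0208 (running +34.8349)
  i=4: -1.5568·-3.9479 − 2.2926·-2.8191 = +12.6092 (running +47.4440)
  i=5: 2.2926·-3.2287 − 3.1541·-3.9479 = +5.0500 (running +52.4940)
  i=6: 3.1541·-0.1482 − 4.6395·-3.2287 = +14.5122 (running +67.0062)
Area = |Σ|/2 = |67.0062|/2 = 33.5031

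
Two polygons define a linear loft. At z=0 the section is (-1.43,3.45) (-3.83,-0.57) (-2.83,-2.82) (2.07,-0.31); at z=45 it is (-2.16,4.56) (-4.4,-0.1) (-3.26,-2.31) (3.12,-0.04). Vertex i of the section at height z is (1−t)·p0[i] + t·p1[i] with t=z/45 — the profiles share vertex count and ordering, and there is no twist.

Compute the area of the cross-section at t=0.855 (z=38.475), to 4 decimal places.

Area at t=0.855: 24.6565

Cross-section at t=0.855: each vertex is (1-t)·p0[i] + t·p1[i].
  v1: (1-0.855)·(-1.43,3.45) + 0.855·(-2.16,4.56) = (-2.0541,4.3990)
  v2: (1-0.855)·(-3.83,-0.57) + 0.855·(-4.4,-0.1) = (-4.3174,-0.1682)
  v3: (1-0.855)·(-2.83,-2.82) + 0.855·(-3.26,-2.31) = (-3.1976,-2.3840)
  v4: (1-0.855)·(2.07,-0.31) + 0.855·(3.12,-0.04) = (2.9678,-0.0791)
Shoelace sum Σ(x_i·y_{i+1} − x_{i+1}·y_i):
  i=1: -2.0541·-0.1682 − -4.3174·4.3990 = +19.3376 (running +19.3376)
  i=2: -4.3174·-2.3840 − -3.1976·-0.1682 = +9.7547 (running +29.0923)
  i=3: -3.1976·-0.0791 − 2.9678·-2.3840 = +7.3281 (running +36.4204)
  i=4: 2.9678·4.3990 − -2.0541·-0.0791 = +12.8927 (running +49.3131)
Area = |Σ|/2 = |49.3131|/2 = 24.6565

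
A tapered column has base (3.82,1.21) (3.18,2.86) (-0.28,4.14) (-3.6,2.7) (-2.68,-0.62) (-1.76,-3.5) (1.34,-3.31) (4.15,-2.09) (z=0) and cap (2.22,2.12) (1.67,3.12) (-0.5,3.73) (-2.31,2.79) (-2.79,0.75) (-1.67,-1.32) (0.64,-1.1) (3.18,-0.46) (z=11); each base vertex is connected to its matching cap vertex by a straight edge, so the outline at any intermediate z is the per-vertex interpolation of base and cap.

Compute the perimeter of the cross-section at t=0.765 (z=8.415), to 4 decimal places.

Cross-section at t=0.765: each vertex is (1-t)·p0[i] + t·p1[i].
  v1: (1-0.765)·(3.82,1.21) + 0.765·(2.22,2.12) = (2.5960,1.9062)
  v2: (1-0.765)·(3.18,2.86) + 0.765·(1.67,3.12) = (2.0248,3.0589)
  v3: (1-0.765)·(-0.28,4.14) + 0.765·(-0.5,3.73) = (-0.4483,3.8263)
  v4: (1-0.765)·(-3.6,2.7) + 0.765·(-2.31,2.79) = (-2.6132,2.7689)
  v5: (1-0.765)·(-2.68,-0.62) + 0.765·(-2.79,0.75) = (-2.7641,0.4280)
  v6: (1-0.765)·(-1.76,-3.5) + 0.765·(-1.67,-1.32) = (-1.6911,-1.8323)
  v7: (1-0.765)·(1.34,-3.31) + 0.765·(0.64,-1.1) = (0.8045,-1.6194)
  v8: (1-0.765)·(4.15,-2.09) + 0.765·(3.18,-0.46) = (3.4080,-0.8430)
Perimeter = Σ |v_{i+1} − v_i|:
  edge 1→2: √(-0.5712² + 1.1527²) = 1.2865 (running 1.2865)
  edge 2→3: √(-2.4731² + 0.7674²) = 2.5895 (running 3.8760)
  edge 3→4: √(-2.1648² + -1.0575²) = 2.4093 (running 6.2853)
  edge 4→5: √(-0.1510² + -2.3408²) = 2.3457 (running 8.6310)
  edge 5→6: √(1.0730² + -2.2603²) = 2.5021 (running 11.1331)
  edge 6→7: √(2.4956² + 0.2129²) = 2.5047 (running 13.6378)
  edge 7→8: √(2.6035² + 0.7763²) = 2.7167 (running 16.3545)
  edge 8→1: √(-0.8119² + 2.7492²) = 2.8666 (running 19.2211)
Perimeter = 19.2211

Perimeter at t=0.765: 19.2211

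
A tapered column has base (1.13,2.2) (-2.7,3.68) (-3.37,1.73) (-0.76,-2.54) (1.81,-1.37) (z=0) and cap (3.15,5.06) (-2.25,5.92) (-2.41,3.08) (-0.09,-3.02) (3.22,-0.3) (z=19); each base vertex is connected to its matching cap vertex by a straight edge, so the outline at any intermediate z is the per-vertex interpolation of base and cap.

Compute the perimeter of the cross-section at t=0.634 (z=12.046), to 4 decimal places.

Cross-section at t=0.634: each vertex is (1-t)·p0[i] + t·p1[i].
  v1: (1-0.634)·(1.13,2.2) + 0.634·(3.15,5.06) = (2.4107,4.0132)
  v2: (1-0.634)·(-2.7,3.68) + 0.634·(-2.25,5.92) = (-2.4147,5.1002)
  v3: (1-0.634)·(-3.37,1.73) + 0.634·(-2.41,3.08) = (-2.7614,2.5859)
  v4: (1-0.634)·(-0.76,-2.54) + 0.634·(-0.09,-3.02) = (-0.3352,-2.8443)
  v5: (1-0.634)·(1.81,-1.37) + 0.634·(3.22,-0.3) = (2.7039,-0.6916)
Perimeter = Σ |v_{i+1} − v_i|:
  edge 1→2: √(-4.8254² + 1.0869²) = 4.9463 (running 4.9463)
  edge 2→3: √(-0.3467² + -2.5143²) = 2.5380 (running 7.4843)
  edge 3→4: √(2.4261² + -5.4302²) = 5.9476 (running 13.4319)
  edge 4→5: √(3.0392² + 2.1527²) = 3.7243 (running 17.1562)
  edge 5→1: √(-0.2933² + 4.7049²) = 4.7140 (running 21.8702)
Perimeter = 21.8702

Perimeter at t=0.634: 21.8702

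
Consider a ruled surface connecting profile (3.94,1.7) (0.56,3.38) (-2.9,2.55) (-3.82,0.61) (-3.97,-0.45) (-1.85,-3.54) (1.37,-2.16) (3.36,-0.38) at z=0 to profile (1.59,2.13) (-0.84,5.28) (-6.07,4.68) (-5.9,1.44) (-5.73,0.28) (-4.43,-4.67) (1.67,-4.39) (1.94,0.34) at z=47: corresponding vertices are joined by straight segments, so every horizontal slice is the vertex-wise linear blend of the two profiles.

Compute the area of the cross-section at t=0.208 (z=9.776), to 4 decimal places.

Area at t=0.208: 41.3554

Cross-section at t=0.208: each vertex is (1-t)·p0[i] + t·p1[i].
  v1: (1-0.208)·(3.94,1.7) + 0.208·(1.59,2.13) = (3.4512,1.7894)
  v2: (1-0.208)·(0.56,3.38) + 0.208·(-0.84,5.28) = (0.2688,3.7752)
  v3: (1-0.208)·(-2.9,2.55) + 0.208·(-6.07,4.68) = (-3.5594,2.9930)
  v4: (1-0.208)·(-3.82,0.61) + 0.208·(-5.9,1.44) = (-4.2526,0.7826)
  v5: (1-0.208)·(-3.97,-0.45) + 0.208·(-5.73,0.28) = (-4.3361,-0.2982)
  v6: (1-0.208)·(-1.85,-3.54) + 0.208·(-4.43,-4.67) = (-2.3866,-3.7750)
  v7: (1-0.208)·(1.37,-2.16) + 0.208·(1.67,-4.39) = (1.4324,-2.6238)
  v8: (1-0.208)·(3.36,-0.38) + 0.208·(1.94,0.34) = (3.0646,-0.2302)
Shoelace sum Σ(x_i·y_{i+1} − x_{i+1}·y_i):
  i=1: 3.4512·3.7752 − 0.2688·1.7894 = +12.5480 (running +12.5480)
  i=2: 0.2688·2.9930 − -3.5594·3.7752 = +14.2418 (running +26.7898)
  i=3: -3.5594·0.7826 − -4.2526·2.9930 = +9.9426 (running +36.7324)
  i=4: -4.2526·-0.2982 − -4.3361·0.7826 = +4.6616 (running +41.3940)
  i=5: -4.3361·-3.7750 − -2.3866·-0.2982 = +15.6573 (running +57.0512)
  i=6: -2.3866·-2.6238 − 1.4324·-3.7750 = +11.6695 (running +68.7208)
  i=7: 1.4324·-0.2302 − 3.0646·-2.6238 = +7.7113 (running +76.4321)
  i=8: 3.0646·1.7894 − 3.4512·-0.2302 = +6.2786 (running +82.7107)
Area = |Σ|/2 = |82.7107|/2 = 41.3554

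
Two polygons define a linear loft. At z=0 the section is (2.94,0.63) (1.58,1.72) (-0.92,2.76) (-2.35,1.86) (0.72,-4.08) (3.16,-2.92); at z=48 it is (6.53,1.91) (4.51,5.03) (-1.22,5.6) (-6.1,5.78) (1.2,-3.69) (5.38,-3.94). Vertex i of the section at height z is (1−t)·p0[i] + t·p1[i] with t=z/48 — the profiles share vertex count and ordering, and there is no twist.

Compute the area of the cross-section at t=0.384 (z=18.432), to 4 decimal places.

Cross-section at t=0.384: each vertex is (1-t)·p0[i] + t·p1[i].
  v1: (1-0.384)·(2.94,0.63) + 0.384·(6.53,1.91) = (4.3186,1.1215)
  v2: (1-0.384)·(1.58,1.72) + 0.384·(4.51,5.03) = (2.7051,2.9910)
  v3: (1-0.384)·(-0.92,2.76) + 0.384·(-1.22,5.6) = (-1.0352,3.8506)
  v4: (1-0.384)·(-2.35,1.86) + 0.384·(-6.1,5.78) = (-3.7900,3.3653)
  v5: (1-0.384)·(0.72,-4.08) + 0.384·(1.2,-3.69) = (0.9043,-3.9302)
  v6: (1-0.384)·(3.16,-2.92) + 0.384·(5.38,-3.94) = (4.0125,-3.3117)
Shoelace sum Σ(x_i·y_{i+1} − x_{i+1}·y_i):
  i=1: 4.3186·2.9910 − 2.7051·1.1215 = +9.8831 (running +9.8831)
  i=2: 2.7051·3.8506 − -1.0352·2.9910 = +13.5126 (running +23.3957)
  i=3: -1.0352·3.3653 − -3.7900·3.8506 = +11.1099 (running +34.5056)
  i=4: -3.7900·-3.9302 − 0.9043·3.3653 = +11.8523 (running +46.3579)
  i=5: 0.9043·-3.3117 − 4.0125·-3.9302 = +12.7752 (running +59.1331)
  i=6: 4.0125·1.1215 − 4.3186·-3.3117 = +18.8018 (running +77.9349)
Area = |Σ|/2 = |77.9349|/2 = 38.9674

Area at t=0.384: 38.9674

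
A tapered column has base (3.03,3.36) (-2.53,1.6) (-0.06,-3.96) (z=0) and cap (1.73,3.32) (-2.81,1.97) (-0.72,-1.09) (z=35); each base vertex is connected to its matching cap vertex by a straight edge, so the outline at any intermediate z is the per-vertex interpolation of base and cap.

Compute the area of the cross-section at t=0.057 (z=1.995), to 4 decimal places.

Cross-section at t=0.057: each vertex is (1-t)·p0[i] + t·p1[i].
  v1: (1-0.057)·(3.03,3.36) + 0.057·(1.73,3.32) = (2.9559,3.3577)
  v2: (1-0.057)·(-2.53,1.6) + 0.057·(-2.81,1.97) = (-2.5460,1.6211)
  v3: (1-0.057)·(-0.06,-3.96) + 0.057·(-0.72,-1.09) = (-0.0976,-3.7964)
Shoelace sum Σ(x_i·y_{i+1} − x_{i+1}·y_i):
  i=1: 2.9559·1.6211 − -2.5460·3.3577 = +13.3404 (running +13.3404)
  i=2: -2.5460·-3.7964 − -0.0976·1.6211 = +9.8238 (running +23.1642)
  i=3: -0.0976·3.3577 − 2.9559·-3.7964 = +10.8940 (running +34.0582)
Area = |Σ|/2 = |34.0582|/2 = 17.0291

Area at t=0.057: 17.0291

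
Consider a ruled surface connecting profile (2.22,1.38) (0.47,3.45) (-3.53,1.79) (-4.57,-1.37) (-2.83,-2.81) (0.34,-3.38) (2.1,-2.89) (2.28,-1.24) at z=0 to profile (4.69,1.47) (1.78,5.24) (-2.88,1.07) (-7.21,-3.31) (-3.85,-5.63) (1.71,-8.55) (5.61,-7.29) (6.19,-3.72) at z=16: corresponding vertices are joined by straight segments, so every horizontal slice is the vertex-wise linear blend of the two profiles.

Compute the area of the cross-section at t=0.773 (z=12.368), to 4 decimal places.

Cross-section at t=0.773: each vertex is (1-t)·p0[i] + t·p1[i].
  v1: (1-0.773)·(2.22,1.38) + 0.773·(4.69,1.47) = (4.1293,1.4496)
  v2: (1-0.773)·(0.47,3.45) + 0.773·(1.78,5.24) = (1.4826,4.8337)
  v3: (1-0.773)·(-3.53,1.79) + 0.773·(-2.88,1.07) = (-3.0275,1.2334)
  v4: (1-0.773)·(-4.57,-1.37) + 0.773·(-7.21,-3.31) = (-6.6107,-2.8696)
  v5: (1-0.773)·(-2.83,-2.81) + 0.773·(-3.85,-5.63) = (-3.6185,-4.9899)
  v6: (1-0.773)·(0.34,-3.38) + 0.773·(1.71,-8.55) = (1.3990,-7.3764)
  v7: (1-0.773)·(2.1,-2.89) + 0.773·(5.61,-7.29) = (4.8132,-6.2912)
  v8: (1-0.773)·(2.28,-1.24) + 0.773·(6.19,-3.72) = (5.3024,-3.1570)
Shoelace sum Σ(x_i·y_{i+1} − x_{i+1}·y_i):
  i=1: 4.1293·4.8337 − 1.4826·1.4496 = +17.8105 (running +17.8105)
  i=2: 1.4826·1.2334 − -3.0275·4.8337 = +16.4629 (running +34.2735)
  i=3: -3.0275·-2.8696 − -6.6107·1.2334 = +16.8418 (running +51.1153)
  i=4: -6.6107·-4.9899 − -3.6185·-2.8696 = +22.6030 (running +73.7183)
  i=5: -3.6185·-7.3764 − 1.3990·-4.9899 = +33.6721 (running +107.3904)
  i=6: 1.3990·-6.2912 − 4.8132·-7.3764 = +26.7029 (running +134.0933)
  i=7: 4.8132·-3.1570 − 5.3024·-6.2912 = +18.1631 (running +152.2564)
  i=8: 5.3024·1.4496 − 4.1293·-3.1570 = +20.7226 (running +172.9790)
Area = |Σ|/2 = |172.9790|/2 = 86.4895

Area at t=0.773: 86.4895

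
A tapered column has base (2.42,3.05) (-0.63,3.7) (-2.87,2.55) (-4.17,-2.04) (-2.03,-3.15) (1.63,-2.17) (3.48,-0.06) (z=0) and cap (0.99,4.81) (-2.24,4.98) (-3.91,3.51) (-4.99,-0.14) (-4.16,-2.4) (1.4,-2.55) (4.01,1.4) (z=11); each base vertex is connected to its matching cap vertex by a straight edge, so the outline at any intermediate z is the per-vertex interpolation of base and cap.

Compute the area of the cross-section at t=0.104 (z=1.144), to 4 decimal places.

Area at t=0.104: 37.6806

Cross-section at t=0.104: each vertex is (1-t)·p0[i] + t·p1[i].
  v1: (1-0.104)·(2.42,3.05) + 0.104·(0.99,4.81) = (2.2713,3.2330)
  v2: (1-0.104)·(-0.63,3.7) + 0.104·(-2.24,4.98) = (-0.7974,3.8331)
  v3: (1-0.104)·(-2.87,2.55) + 0.104·(-3.91,3.51) = (-2.9782,2.6498)
  v4: (1-0.104)·(-4.17,-2.04) + 0.104·(-4.99,-0.14) = (-4.2553,-1.8424)
  v5: (1-0.104)·(-2.03,-3.15) + 0.104·(-4.16,-2.4) = (-2.2515,-3.0720)
  v6: (1-0.104)·(1.63,-2.17) + 0.104·(1.4,-2.55) = (1.6061,-2.2095)
  v7: (1-0.104)·(3.48,-0.06) + 0.104·(4.01,1.4) = (3.5351,0.0918)
Shoelace sum Σ(x_i·y_{i+1} − x_{i+1}·y_i):
  i=1: 2.2713·3.8331 − -0.7974·3.2330 = +11.2842 (running +11.2842)
  i=2: -0.7974·2.6498 − -2.9782·3.8331 = +9.3026 (running +20.5868)
  i=3: -2.9782·-1.8424 − -4.2553·2.6498 = +16.7628 (running +37.3496)
  i=4: -4.2553·-3.0720 − -2.2515·-1.8424 = +8.9240 (running +46.2736)
  i=5: -2.2515·-2.2095 − 1.6061·-3.0720 = +9.9087 (running +56.1822)
  i=6: 1.6061·0.0918 − 3.5351·-2.2095 = +7.9584 (running +64.1407)
  i=7: 3.5351·3.2330 − 2.2713·0.0918 = +11.2206 (running +75.3613)
Area = |Σ|/2 = |75.3613|/2 = 37.6806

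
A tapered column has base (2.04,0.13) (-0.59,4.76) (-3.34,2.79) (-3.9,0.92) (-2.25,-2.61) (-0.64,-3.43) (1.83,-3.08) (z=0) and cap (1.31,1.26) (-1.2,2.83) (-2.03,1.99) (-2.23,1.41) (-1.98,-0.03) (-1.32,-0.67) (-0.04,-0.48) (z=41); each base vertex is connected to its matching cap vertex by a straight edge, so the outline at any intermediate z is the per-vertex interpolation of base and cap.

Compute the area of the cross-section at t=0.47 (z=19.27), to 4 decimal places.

Area at t=0.47: 18.7296

Cross-section at t=0.47: each vertex is (1-t)·p0[i] + t·p1[i].
  v1: (1-0.47)·(2.04,0.13) + 0.47·(1.31,1.26) = (1.6969,0.6611)
  v2: (1-0.47)·(-0.59,4.76) + 0.47·(-1.2,2.83) = (-0.8767,3.8529)
  v3: (1-0.47)·(-3.34,2.79) + 0.47·(-2.03,1.99) = (-2.7243,2.4140)
  v4: (1-0.47)·(-3.9,0.92) + 0.47·(-2.23,1.41) = (-3.1151,1.1503)
  v5: (1-0.47)·(-2.25,-2.61) + 0.47·(-1.98,-0.03) = (-2.1231,-1.3974)
  v6: (1-0.47)·(-0.64,-3.43) + 0.47·(-1.32,-0.67) = (-0.9596,-2.1328)
  v7: (1-0.47)·(1.83,-3.08) + 0.47·(-0.04,-0.48) = (0.9511,-1.8580)
Shoelace sum Σ(x_i·y_{i+1} − x_{i+1}·y_i):
  i=1: 1.6969·3.8529 − -0.8767·0.6611 = +7.1176 (running +7.1176)
  i=2: -0.8767·2.4140 − -2.7243·3.8529 = +8.3801 (running +15.4977)
  i=3: -2.7243·1.1503 − -3.1151·2.4140 = +4.3861 (running +19.8838)
  i=4: -3.1151·-1.3974 − -2.1231·1.1503 = +6.7952 (running +26.6790)
  i=5: -2.1231·-2.1328 − -0.9596·-1.3974 = +3.1872 (running +29.8662)
  i=6: -0.9596·-1.8580 − 0.9511·-2.1328 = +3.8114 (running +33.6777)
  i=7: 0.9511·0.6611 − 1.6969·-1.8580 = +3.7816 (running +37.4593)
Area = |Σ|/2 = |37.4593|/2 = 18.7296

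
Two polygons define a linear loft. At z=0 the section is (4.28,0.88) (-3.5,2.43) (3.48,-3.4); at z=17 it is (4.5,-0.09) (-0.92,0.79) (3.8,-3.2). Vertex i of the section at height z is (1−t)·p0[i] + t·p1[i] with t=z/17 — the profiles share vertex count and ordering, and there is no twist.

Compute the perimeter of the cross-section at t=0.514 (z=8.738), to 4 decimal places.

Cross-section at t=0.514: each vertex is (1-t)·p0[i] + t·p1[i].
  v1: (1-0.514)·(4.28,0.88) + 0.514·(4.5,-0.09) = (4.3931,0.3814)
  v2: (1-0.514)·(-3.5,2.43) + 0.514·(-0.92,0.79) = (-2.1739,1.5870)
  v3: (1-0.514)·(3.48,-3.4) + 0.514·(3.8,-3.2) = (3.6445,-3.2972)
Perimeter = Σ |v_{i+1} − v_i|:
  edge 1→2: √(-6.5670² + 1.2056²) = 6.6767 (running 6.6767)
  edge 2→3: √(5.8184² + -4.8842²) = 7.5967 (running 14.2734)
  edge 3→1: √(0.7486² + 3.6786²) = 3.7540 (running 18.0274)
Perimeter = 18.0274

Perimeter at t=0.514: 18.0274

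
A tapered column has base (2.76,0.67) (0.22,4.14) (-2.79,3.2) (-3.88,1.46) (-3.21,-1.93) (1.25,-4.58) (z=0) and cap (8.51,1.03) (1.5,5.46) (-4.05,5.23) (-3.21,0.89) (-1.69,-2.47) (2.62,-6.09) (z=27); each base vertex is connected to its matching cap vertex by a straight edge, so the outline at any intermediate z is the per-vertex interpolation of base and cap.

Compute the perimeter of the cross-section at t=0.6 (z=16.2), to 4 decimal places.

Cross-section at t=0.6: each vertex is (1-t)·p0[i] + t·p1[i].
  v1: (1-0.6)·(2.76,0.67) + 0.6·(8.51,1.03) = (6.2100,0.8860)
  v2: (1-0.6)·(0.22,4.14) + 0.6·(1.5,5.46) = (0.9880,4.9320)
  v3: (1-0.6)·(-2.79,3.2) + 0.6·(-4.05,5.23) = (-3.5460,4.4180)
  v4: (1-0.6)·(-3.88,1.46) + 0.6·(-3.21,0.89) = (-3.4780,1.1180)
  v5: (1-0.6)·(-3.21,-1.93) + 0.6·(-1.69,-2.47) = (-2.2980,-2.2540)
  v6: (1-0.6)·(1.25,-4.58) + 0.6·(2.62,-6.09) = (2.0720,-5.4860)
Perimeter = Σ |v_{i+1} − v_i|:
  edge 1→2: √(-5.2220² + 4.0460²) = 6.6060 (running 6.6060)
  edge 2→3: √(-4.5340² + -0.5140²) = 4.5630 (running 11.1691)
  edge 3→4: √(0.0680² + -3.3000²) = 3.3007 (running 14.4698)
  edge 4→5: √(1.1800² + -3.3720²) = 3.5725 (running 18.0423)
  edge 5→6: √(4.3700² + -3.2320²) = 5.4353 (running 23.4776)
  edge 6→1: √(4.1380² + 6.3720²) = 7.5977 (running 31.0753)
Perimeter = 31.0753

Perimeter at t=0.6: 31.0753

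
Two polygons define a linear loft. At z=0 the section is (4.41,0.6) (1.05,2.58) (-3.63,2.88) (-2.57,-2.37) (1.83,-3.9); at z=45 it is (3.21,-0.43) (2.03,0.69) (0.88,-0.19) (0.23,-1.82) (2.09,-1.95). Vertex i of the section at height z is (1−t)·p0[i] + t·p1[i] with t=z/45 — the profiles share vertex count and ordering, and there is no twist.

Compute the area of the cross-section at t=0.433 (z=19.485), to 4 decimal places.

Area at t=0.433: 19.0122

Cross-section at t=0.433: each vertex is (1-t)·p0[i] + t·p1[i].
  v1: (1-0.433)·(4.41,0.6) + 0.433·(3.21,-0.43) = (3.8904,0.1540)
  v2: (1-0.433)·(1.05,2.58) + 0.433·(2.03,0.69) = (1.4743,1.7616)
  v3: (1-0.433)·(-3.63,2.88) + 0.433·(0.88,-0.19) = (-1.6772,1.5507)
  v4: (1-0.433)·(-2.57,-2.37) + 0.433·(0.23,-1.82) = (-1.3576,-2.1319)
  v5: (1-0.433)·(1.83,-3.9) + 0.433·(2.09,-1.95) = (1.9426,-3.0556)
Shoelace sum Σ(x_i·y_{i+1} − x_{i+1}·y_i):
  i=1: 3.8904·1.7616 − 1.4743·0.1540 = +6.6264 (running +6.6264)
  i=2: 1.4743·1.5507 − -1.6772·1.7616 = +5.2408 (running +11.8672)
  i=3: -1.6772·-2.1319 − -1.3576·1.5507 = +5.6807 (running +17.5479)
  i=4: -1.3576·-3.0556 − 1.9426·-2.1319 = +8.2896 (running +25.8375)
  i=5: 1.9426·0.1540 − 3.8904·-3.0556 = +12.1869 (running +38.0244)
Area = |Σ|/2 = |38.0244|/2 = 19.0122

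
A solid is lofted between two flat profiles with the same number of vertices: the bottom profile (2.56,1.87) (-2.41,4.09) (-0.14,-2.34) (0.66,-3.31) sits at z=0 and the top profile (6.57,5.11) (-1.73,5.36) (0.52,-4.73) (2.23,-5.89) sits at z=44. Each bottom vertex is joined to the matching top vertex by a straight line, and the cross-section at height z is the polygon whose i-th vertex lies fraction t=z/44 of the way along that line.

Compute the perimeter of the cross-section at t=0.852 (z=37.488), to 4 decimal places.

Perimeter at t=0.852: 30.4677

Cross-section at t=0.852: each vertex is (1-t)·p0[i] + t·p1[i].
  v1: (1-0.852)·(2.56,1.87) + 0.852·(6.57,5.11) = (5.9765,4.6305)
  v2: (1-0.852)·(-2.41,4.09) + 0.852·(-1.73,5.36) = (-1.8306,5.1720)
  v3: (1-0.852)·(-0.14,-2.34) + 0.852·(0.52,-4.73) = (0.4223,-4.3763)
  v4: (1-0.852)·(0.66,-3.31) + 0.852·(2.23,-5.89) = (1.9976,-5.5082)
Perimeter = Σ |v_{i+1} − v_i|:
  edge 1→2: √(-7.8072² + 0.5416²) = 7.8259 (running 7.8259)
  edge 2→3: √(2.2530² + -9.5483²) = 9.8105 (running 17.6364)
  edge 3→4: √(1.5753² + -1.1319²) = 1.9398 (running 19.5762)
  edge 4→1: √(3.9789² + 10.1386²) = 10.8914 (running 30.4677)
Perimeter = 30.4677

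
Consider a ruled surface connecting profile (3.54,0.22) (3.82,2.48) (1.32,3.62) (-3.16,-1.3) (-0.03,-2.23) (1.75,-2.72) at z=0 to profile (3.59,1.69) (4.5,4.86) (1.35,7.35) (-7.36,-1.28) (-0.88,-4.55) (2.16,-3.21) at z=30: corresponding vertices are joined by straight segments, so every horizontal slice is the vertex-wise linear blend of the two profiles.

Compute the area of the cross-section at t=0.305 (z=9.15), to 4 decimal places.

Area at t=0.305: 36.7397

Cross-section at t=0.305: each vertex is (1-t)·p0[i] + t·p1[i].
  v1: (1-0.305)·(3.54,0.22) + 0.305·(3.59,1.69) = (3.5553,0.6683)
  v2: (1-0.305)·(3.82,2.48) + 0.305·(4.5,4.86) = (4.0274,3.2059)
  v3: (1-0.305)·(1.32,3.62) + 0.305·(1.35,7.35) = (1.3292,4.7576)
  v4: (1-0.305)·(-3.16,-1.3) + 0.305·(-7.36,-1.28) = (-4.4410,-1.2939)
  v5: (1-0.305)·(-0.03,-2.23) + 0.305·(-0.88,-4.55) = (-0.2892,-2.9376)
  v6: (1-0.305)·(1.75,-2.72) + 0.305·(2.16,-3.21) = (1.8751,-2.8695)
Shoelace sum Σ(x_i·y_{i+1} − x_{i+1}·y_i):
  i=1: 3.5553·3.2059 − 4.0274·0.6683 = +8.7061 (running +8.7061)
  i=2: 4.0274·4.7576 − 1.3292·3.2059 = +14.8998 (running +23.6059)
  i=3: 1.3292·-1.2939 − -4.4410·4.7576 = +19.4089 (running +43.0148)
  i=4: -4.4410·-2.9376 − -0.2892·-1.2939 = +12.6716 (running +55.6865)
  i=5: -0.2892·-2.8695 − 1.8751·-2.9376 = +6.3381 (running +62.0246)
  i=6: 1.8751·0.6683 − 3.5553·-2.8695 = +11.4548 (running +73.4794)
Area = |Σ|/2 = |73.4794|/2 = 36.7397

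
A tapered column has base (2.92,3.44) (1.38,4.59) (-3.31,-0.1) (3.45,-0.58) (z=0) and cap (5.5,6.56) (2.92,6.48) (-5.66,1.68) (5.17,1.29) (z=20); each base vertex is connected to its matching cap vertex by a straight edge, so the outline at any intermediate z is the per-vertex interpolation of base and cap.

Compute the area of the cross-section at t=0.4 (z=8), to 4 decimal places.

Area at t=0.4: 25.6004

Cross-section at t=0.4: each vertex is (1-t)·p0[i] + t·p1[i].
  v1: (1-0.4)·(2.92,3.44) + 0.4·(5.5,6.56) = (3.9520,4.6880)
  v2: (1-0.4)·(1.38,4.59) + 0.4·(2.92,6.48) = (1.9960,5.3460)
  v3: (1-0.4)·(-3.31,-0.1) + 0.4·(-5.66,1.68) = (-4.2500,0.6120)
  v4: (1-0.4)·(3.45,-0.58) + 0.4·(5.17,1.29) = (4.1380,0.1680)
Shoelace sum Σ(x_i·y_{i+1} − x_{i+1}·y_i):
  i=1: 3.9520·5.3460 − 1.9960·4.6880 = +11.7701 (running +11.7701)
  i=2: 1.9960·0.6120 − -4.2500·5.3460 = +23.9421 (running +35.7122)
  i=3: -4.2500·0.1680 − 4.1380·0.6120 = -3.2465 (running +32.4657)
  i=4: 4.1380·4.6880 − 3.9520·0.1680 = +18.7350 (running +51.2007)
Area = |Σ|/2 = |51.2007|/2 = 25.6004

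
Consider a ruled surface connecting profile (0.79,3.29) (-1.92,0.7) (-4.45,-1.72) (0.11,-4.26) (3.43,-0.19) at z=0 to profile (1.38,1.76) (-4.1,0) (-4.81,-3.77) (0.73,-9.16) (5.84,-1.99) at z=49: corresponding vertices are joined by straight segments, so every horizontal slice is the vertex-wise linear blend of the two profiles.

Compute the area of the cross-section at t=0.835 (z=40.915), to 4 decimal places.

Cross-section at t=0.835: each vertex is (1-t)·p0[i] + t·p1[i].
  v1: (1-0.835)·(0.79,3.29) + 0.835·(1.38,1.76) = (1.2826,2.0125)
  v2: (1-0.835)·(-1.92,0.7) + 0.835·(-4.1,0) = (-3.7403,0.1155)
  v3: (1-0.835)·(-4.45,-1.72) + 0.835·(-4.81,-3.77) = (-4.7506,-3.4318)
  v4: (1-0.835)·(0.11,-4.26) + 0.835·(0.73,-9.16) = (0.6277,-8.3515)
  v5: (1-0.835)·(3.43,-0.19) + 0.835·(5.84,-1.99) = (5.4423,-1.6930)
Shoelace sum Σ(x_i·y_{i+1} − x_{i+1}·y_i):
  i=1: 1.2826·0.1155 − -3.7403·2.0125 = +7.6753 (running +7.6753)
  i=2: -3.7403·-3.4318 − -4.7506·0.1155 = +13.3845 (running +21.0598)
  i=3: -4.7506·-8.3515 − 0.6277·-3.4318 = +41.8287 (running +62.8885)
  i=4: 0.6277·-1.6930 − 5.4423·-8.3515 = +44.3891 (running +107.2776)
  i=5: 5.4423·2.0125 − 1.2826·-1.6930 = +13.1240 (running +120.4016)
Area = |Σ|/2 = |120.4016|/2 = 60.2008

Area at t=0.835: 60.2008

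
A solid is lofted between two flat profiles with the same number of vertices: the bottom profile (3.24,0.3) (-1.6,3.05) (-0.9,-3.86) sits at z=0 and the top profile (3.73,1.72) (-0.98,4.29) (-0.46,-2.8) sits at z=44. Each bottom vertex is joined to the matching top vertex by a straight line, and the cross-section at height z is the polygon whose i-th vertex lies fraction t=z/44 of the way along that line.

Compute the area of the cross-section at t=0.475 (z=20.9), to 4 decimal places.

Cross-section at t=0.475: each vertex is (1-t)·p0[i] + t·p1[i].
  v1: (1-0.475)·(3.24,0.3) + 0.475·(3.73,1.72) = (3.4728,0.9745)
  v2: (1-0.475)·(-1.6,3.05) + 0.475·(-0.98,4.29) = (-1.3055,3.6390)
  v3: (1-0.475)·(-0.9,-3.86) + 0.475·(-0.46,-2.8) = (-0.6910,-3.3565)
Shoelace sum Σ(x_i·y_{i+1} − x_{i+1}·y_i):
  i=1: 3.4728·3.6390 − -1.3055·0.9745 = +13.9095 (running +13.9095)
  i=2: -1.3055·-3.3565 − -0.6910·3.6390 = +6.8965 (running +20.8060)
  i=3: -0.6910·0.9745 − 3.4728·-3.3565 = +10.9829 (running +31.7889)
Area = |Σ|/2 = |31.7889|/2 = 15.8945

Area at t=0.475: 15.8945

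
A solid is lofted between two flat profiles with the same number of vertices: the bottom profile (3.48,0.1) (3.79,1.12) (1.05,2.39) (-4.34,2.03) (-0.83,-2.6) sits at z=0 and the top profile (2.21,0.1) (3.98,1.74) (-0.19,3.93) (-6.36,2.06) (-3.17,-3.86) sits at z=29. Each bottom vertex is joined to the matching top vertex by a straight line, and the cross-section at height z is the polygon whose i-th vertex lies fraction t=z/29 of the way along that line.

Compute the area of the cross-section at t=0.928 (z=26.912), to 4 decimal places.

Area at t=0.928: 40.1632

Cross-section at t=0.928: each vertex is (1-t)·p0[i] + t·p1[i].
  v1: (1-0.928)·(3.48,0.1) + 0.928·(2.21,0.1) = (2.3014,0.1000)
  v2: (1-0.928)·(3.79,1.12) + 0.928·(3.98,1.74) = (3.9663,1.6954)
  v3: (1-0.928)·(1.05,2.39) + 0.928·(-0.19,3.93) = (-0.1007,3.8191)
  v4: (1-0.928)·(-4.34,2.03) + 0.928·(-6.36,2.06) = (-6.2146,2.0578)
  v5: (1-0.928)·(-0.83,-2.6) + 0.928·(-3.17,-3.86) = (-3.0015,-3.7693)
Shoelace sum Σ(x_i·y_{i+1} − x_{i+1}·y_i):
  i=1: 2.3014·1.6954 − 3.9663·0.1000 = +3.5051 (running +3.5051)
  i=2: 3.9663·3.8191 − -0.1007·1.6954 = +15.3186 (running +18.8237)
  i=3: -0.1007·2.0578 − -6.2146·3.8191 = +23.5269 (running +42.3506)
  i=4: -6.2146·-3.7693 − -3.0015·2.0578 = +29.6011 (running +71.9517)
  i=5: -3.0015·0.1000 − 2.3014·-3.7693 = +8.3746 (running +80.3263)
Area = |Σ|/2 = |80.3263|/2 = 40.1632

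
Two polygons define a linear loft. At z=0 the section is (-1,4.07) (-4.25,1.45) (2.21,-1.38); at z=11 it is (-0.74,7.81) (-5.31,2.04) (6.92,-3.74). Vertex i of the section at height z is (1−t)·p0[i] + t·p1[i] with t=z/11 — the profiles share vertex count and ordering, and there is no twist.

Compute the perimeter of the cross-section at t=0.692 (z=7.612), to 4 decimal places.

Cross-section at t=0.692: each vertex is (1-t)·p0[i] + t·p1[i].
  v1: (1-0.692)·(-1,4.07) + 0.692·(-0.74,7.81) = (-0.8201,6.6581)
  v2: (1-0.692)·(-4.25,1.45) + 0.692·(-5.31,2.04) = (-4.9835,1.8583)
  v3: (1-0.692)·(2.21,-1.38) + 0.692·(6.92,-3.74) = (5.4693,-3.0131)
Perimeter = Σ |v_{i+1} − v_i|:
  edge 1→2: √(-4.1634² + -4.7998²) = 6.3539 (running 6.3539)
  edge 2→3: √(10.4528² + -4.8714²) = 11.5322 (running 17.8862)
  edge 3→1: √(-6.2894² + 9.6712²) = 11.5364 (running 29.4226)
Perimeter = 29.4226

Perimeter at t=0.692: 29.4226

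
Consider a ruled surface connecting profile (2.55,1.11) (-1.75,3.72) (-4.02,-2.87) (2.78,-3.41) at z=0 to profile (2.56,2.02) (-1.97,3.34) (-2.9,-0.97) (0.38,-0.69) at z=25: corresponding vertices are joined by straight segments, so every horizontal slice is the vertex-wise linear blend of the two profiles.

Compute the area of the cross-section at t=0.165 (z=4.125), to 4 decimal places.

Cross-section at t=0.165: each vertex is (1-t)·p0[i] + t·p1[i].
  v1: (1-0.165)·(2.55,1.11) + 0.165·(2.56,2.02) = (2.5516,1.2602)
  v2: (1-0.165)·(-1.75,3.72) + 0.165·(-1.97,3.34) = (-1.7863,3.6573)
  v3: (1-0.165)·(-4.02,-2.87) + 0.165·(-2.9,-0.97) = (-3.8352,-2.5565)
  v4: (1-0.165)·(2.78,-3.41) + 0.165·(0.38,-0.69) = (2.3840,-2.9612)
Shoelace sum Σ(x_i·y_{i+1} − x_{i+1}·y_i):
  i=1: 2.5516·3.6573 − -1.7863·1.2602 = +11.5832 (running +11.5832)
  i=2: -1.7863·-2.5565 − -3.8352·3.6573 = +18.5932 (running +30.1763)
  i=3: -3.8352·-2.9612 − 2.3840·-2.5565 = +17.4515 (running +47.6278)
  i=4: 2.3840·1.2602 − 2.5516·-2.9612 = +10.5601 (running +58.1879)
Area = |Σ|/2 = |58.1879|/2 = 29.0940

Area at t=0.165: 29.0940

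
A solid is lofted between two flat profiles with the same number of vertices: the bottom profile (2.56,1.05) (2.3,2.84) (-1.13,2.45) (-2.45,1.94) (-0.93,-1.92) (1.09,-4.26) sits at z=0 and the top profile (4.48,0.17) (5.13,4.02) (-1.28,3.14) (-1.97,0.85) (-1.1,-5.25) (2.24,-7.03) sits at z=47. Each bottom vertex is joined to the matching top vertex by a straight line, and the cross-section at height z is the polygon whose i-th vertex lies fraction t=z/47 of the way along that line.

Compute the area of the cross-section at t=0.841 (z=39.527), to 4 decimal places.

Area at t=0.841: 47.0731

Cross-section at t=0.841: each vertex is (1-t)·p0[i] + t·p1[i].
  v1: (1-0.841)·(2.56,1.05) + 0.841·(4.48,0.17) = (4.1747,0.3099)
  v2: (1-0.841)·(2.3,2.84) + 0.841·(5.13,4.02) = (4.6800,3.8324)
  v3: (1-0.841)·(-1.13,2.45) + 0.841·(-1.28,3.14) = (-1.2561,3.0303)
  v4: (1-0.841)·(-2.45,1.94) + 0.841·(-1.97,0.85) = (-2.0463,1.0233)
  v5: (1-0.841)·(-0.93,-1.92) + 0.841·(-1.1,-5.25) = (-1.0730,-4.7205)
  v6: (1-0.841)·(1.09,-4.26) + 0.841·(2.24,-7.03) = (2.0572,-6.5896)
Shoelace sum Σ(x_i·y_{i+1} − x_{i+1}·y_i):
  i=1: 4.1747·3.8324 − 4.6800·0.3099 = +14.5487 (running +14.5487)
  i=2: 4.6800·3.0303 − -1.2561·3.8324 = +18.9959 (running +33.5446)
  i=3: -1.2561·1.0233 − -2.0463·3.0303 = +4.9155 (running +38.4601)
  i=4: -2.0463·-4.7205 − -1.0730·1.0233 = +10.7577 (running +49.2178)
  i=5: -1.0730·-6.5896 − 2.0572·-4.7205 = +16.7812 (running +65.9990)
  i=6: 2.0572·0.3099 − 4.1747·-6.5896 = +28.1472 (running +94.1462)
Area = |Σ|/2 = |94.1462|/2 = 47.0731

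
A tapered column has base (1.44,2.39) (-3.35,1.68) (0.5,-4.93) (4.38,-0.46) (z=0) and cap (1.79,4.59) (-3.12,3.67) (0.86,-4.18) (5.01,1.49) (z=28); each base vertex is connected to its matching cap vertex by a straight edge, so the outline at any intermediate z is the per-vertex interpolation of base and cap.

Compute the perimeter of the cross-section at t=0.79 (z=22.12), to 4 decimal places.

Cross-section at t=0.79: each vertex is (1-t)·p0[i] + t·p1[i].
  v1: (1-0.79)·(1.44,2.39) + 0.79·(1.79,4.59) = (1.7165,4.1280)
  v2: (1-0.79)·(-3.35,1.68) + 0.79·(-3.12,3.67) = (-3.1683,3.2521)
  v3: (1-0.79)·(0.5,-4.93) + 0.79·(0.86,-4.18) = (0.7844,-4.3375)
  v4: (1-0.79)·(4.38,-0.46) + 0.79·(5.01,1.49) = (4.8777,1.0805)
Perimeter = Σ |v_{i+1} − v_i|:
  edge 1→2: √(-4.8848² + -0.8759²) = 4.9627 (running 4.9627)
  edge 2→3: √(3.9527² + -7.5896²) = 8.5572 (running 13.5199)
  edge 3→4: √(4.0933² + 5.4180²) = 6.7904 (running 20.3103)
  edge 4→1: √(-3.1612² + 3.0475²) = 4.3909 (running 24.7013)
Perimeter = 24.7013

Perimeter at t=0.79: 24.7013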